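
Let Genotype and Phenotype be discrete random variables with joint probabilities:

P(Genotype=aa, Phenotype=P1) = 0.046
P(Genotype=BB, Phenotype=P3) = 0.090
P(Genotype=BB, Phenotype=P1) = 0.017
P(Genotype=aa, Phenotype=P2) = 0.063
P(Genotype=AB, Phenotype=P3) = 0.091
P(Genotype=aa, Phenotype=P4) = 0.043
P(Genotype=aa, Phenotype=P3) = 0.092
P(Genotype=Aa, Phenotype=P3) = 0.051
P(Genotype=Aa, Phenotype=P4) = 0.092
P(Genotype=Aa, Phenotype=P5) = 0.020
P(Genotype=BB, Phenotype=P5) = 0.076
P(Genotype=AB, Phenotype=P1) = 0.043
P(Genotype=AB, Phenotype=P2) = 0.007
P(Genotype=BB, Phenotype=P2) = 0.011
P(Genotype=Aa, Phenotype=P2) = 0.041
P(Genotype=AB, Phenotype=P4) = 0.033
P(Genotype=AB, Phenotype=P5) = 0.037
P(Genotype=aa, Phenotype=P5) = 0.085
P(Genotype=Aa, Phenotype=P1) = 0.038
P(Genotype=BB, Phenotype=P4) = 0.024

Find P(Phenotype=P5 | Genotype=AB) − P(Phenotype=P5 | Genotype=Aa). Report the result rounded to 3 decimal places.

0.093

P(Genotype=AB) = 0.043 + 0.007 + 0.091 + 0.033 + 0.037 = 0.211; P(Phenotype=P5 | Genotype=AB) = 0.037/0.211 = 0.1754.
P(Genotype=Aa) = 0.038 + 0.041 + 0.051 + 0.092 + 0.020 = 0.242; P(Phenotype=P5 | Genotype=Aa) = 0.020/0.242 = 0.0826.
Difference = 0.093.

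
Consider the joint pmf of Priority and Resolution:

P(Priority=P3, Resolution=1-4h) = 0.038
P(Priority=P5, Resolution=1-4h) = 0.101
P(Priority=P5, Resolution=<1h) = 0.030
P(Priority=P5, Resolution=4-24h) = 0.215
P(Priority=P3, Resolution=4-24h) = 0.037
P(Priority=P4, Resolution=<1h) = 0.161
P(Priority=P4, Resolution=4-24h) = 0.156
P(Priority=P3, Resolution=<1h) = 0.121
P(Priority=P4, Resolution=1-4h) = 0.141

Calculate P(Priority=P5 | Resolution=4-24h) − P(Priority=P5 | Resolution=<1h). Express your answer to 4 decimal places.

P(Resolution=4-24h) = 0.037 + 0.156 + 0.215 = 0.408; P(Priority=P5 | Resolution=4-24h) = 0.215/0.408 = 0.52696.
P(Resolution=<1h) = 0.121 + 0.161 + 0.030 = 0.312; P(Priority=P5 | Resolution=<1h) = 0.030/0.312 = 0.09615.
Difference = 0.4308.

0.4308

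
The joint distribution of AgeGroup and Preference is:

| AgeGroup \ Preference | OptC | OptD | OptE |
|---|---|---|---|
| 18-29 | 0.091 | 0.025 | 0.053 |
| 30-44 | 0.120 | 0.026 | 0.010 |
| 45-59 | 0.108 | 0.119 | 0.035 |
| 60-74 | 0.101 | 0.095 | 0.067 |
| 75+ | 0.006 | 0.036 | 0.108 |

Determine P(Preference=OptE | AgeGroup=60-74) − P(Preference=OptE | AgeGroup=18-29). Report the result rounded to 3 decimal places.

-0.059

P(AgeGroup=60-74) = 0.101 + 0.095 + 0.067 = 0.263; P(Preference=OptE | AgeGroup=60-74) = 0.067/0.263 = 0.2548.
P(AgeGroup=18-29) = 0.091 + 0.025 + 0.053 = 0.169; P(Preference=OptE | AgeGroup=18-29) = 0.053/0.169 = 0.3136.
Difference = -0.059.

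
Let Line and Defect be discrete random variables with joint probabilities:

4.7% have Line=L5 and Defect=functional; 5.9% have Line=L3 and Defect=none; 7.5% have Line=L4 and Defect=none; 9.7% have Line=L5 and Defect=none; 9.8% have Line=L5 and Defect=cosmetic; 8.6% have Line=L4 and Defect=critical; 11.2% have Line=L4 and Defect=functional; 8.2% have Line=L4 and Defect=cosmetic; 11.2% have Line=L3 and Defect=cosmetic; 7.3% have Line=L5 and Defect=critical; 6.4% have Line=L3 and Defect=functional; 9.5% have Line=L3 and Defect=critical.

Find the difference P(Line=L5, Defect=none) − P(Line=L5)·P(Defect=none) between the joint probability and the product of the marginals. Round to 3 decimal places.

0.024

P(Line=L5) = 0.097 + 0.098 + 0.047 + 0.073 = 0.315.
P(Defect=none) = 0.059 + 0.075 + 0.097 = 0.231.
P(Line=L5, Defect=none) − P(Line=L5)P(Defect=none) = 0.097 − 0.315×0.231 = 0.024.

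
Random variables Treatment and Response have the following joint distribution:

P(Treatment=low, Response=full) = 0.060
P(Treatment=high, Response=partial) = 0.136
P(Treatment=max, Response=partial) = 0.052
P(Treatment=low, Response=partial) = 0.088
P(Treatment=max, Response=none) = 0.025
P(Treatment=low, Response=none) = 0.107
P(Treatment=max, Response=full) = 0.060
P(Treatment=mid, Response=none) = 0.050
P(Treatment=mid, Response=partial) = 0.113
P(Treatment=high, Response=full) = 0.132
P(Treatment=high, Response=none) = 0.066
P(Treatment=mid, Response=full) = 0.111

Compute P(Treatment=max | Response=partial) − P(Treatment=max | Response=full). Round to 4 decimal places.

-0.0316

P(Response=partial) = 0.088 + 0.113 + 0.136 + 0.052 = 0.389; P(Treatment=max | Response=partial) = 0.052/0.389 = 0.13368.
P(Response=full) = 0.060 + 0.111 + 0.132 + 0.060 = 0.363; P(Treatment=max | Response=full) = 0.060/0.363 = 0.16529.
Difference = -0.0316.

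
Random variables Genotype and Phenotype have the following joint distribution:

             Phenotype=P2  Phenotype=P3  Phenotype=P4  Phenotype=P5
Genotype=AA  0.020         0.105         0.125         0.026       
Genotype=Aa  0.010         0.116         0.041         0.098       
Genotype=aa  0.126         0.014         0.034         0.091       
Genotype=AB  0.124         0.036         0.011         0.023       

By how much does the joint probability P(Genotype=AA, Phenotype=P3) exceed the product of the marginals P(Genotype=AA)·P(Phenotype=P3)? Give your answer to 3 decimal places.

0.030

P(Genotype=AA) = 0.020 + 0.105 + 0.125 + 0.026 = 0.276.
P(Phenotype=P3) = 0.105 + 0.116 + 0.014 + 0.036 = 0.271.
P(Genotype=AA, Phenotype=P3) − P(Genotype=AA)P(Phenotype=P3) = 0.105 − 0.276×0.271 = 0.030.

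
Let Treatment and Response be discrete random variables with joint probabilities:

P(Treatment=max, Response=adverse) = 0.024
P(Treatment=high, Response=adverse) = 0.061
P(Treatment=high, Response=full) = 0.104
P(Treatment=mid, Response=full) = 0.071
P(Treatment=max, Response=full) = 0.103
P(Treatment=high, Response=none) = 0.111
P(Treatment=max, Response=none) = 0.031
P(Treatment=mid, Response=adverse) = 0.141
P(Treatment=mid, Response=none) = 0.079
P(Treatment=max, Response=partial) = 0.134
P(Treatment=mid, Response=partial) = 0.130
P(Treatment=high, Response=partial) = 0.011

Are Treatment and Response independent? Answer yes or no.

P(Treatment=high) = 0.287 and P(Response=partial) = 0.275, so their product is 0.07893, but P(Treatment=high, Response=partial) = 0.011. Since these differ, Treatment and Response are not independent.

no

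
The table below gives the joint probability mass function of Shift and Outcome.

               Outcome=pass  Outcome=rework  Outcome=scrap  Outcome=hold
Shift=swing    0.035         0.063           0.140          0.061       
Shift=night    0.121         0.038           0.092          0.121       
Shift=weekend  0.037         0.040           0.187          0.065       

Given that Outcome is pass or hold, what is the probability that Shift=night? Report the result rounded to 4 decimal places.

0.5500

P(Outcome=pass) = 0.035 + 0.121 + 0.037 = 0.193.
P(Outcome=hold) = 0.061 + 0.121 + 0.065 = 0.247.
P(Outcome ∈ {pass, hold}) = 0.193 + 0.247 = 0.440; P(Shift=night, Outcome ∈ {pass, hold}) = 0.121 + 0.121 = 0.242.
P(Shift=night | Outcome ∈ {pass, hold}) = 0.242/0.440 = 0.5500.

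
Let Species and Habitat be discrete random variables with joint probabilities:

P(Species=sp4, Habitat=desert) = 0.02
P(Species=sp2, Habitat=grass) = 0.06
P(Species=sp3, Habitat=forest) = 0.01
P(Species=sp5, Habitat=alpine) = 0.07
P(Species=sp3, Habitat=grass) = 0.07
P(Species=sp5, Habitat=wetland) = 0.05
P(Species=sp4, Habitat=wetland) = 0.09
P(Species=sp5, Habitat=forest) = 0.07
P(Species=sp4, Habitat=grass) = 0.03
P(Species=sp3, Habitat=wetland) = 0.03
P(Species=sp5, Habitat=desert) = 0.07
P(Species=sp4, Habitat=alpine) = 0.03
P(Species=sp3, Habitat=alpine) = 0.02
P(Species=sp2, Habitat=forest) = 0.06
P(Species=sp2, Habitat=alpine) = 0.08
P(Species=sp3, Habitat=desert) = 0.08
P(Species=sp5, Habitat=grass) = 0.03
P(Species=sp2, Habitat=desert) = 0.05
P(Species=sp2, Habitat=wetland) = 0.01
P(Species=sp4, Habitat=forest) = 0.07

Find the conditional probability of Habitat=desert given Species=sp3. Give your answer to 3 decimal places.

P(Species=sp3) = 0.01 + 0.07 + 0.03 + 0.08 + 0.02 = 0.21.
P(Habitat=desert | Species=sp3) = 0.08/0.21 = 0.381.

0.381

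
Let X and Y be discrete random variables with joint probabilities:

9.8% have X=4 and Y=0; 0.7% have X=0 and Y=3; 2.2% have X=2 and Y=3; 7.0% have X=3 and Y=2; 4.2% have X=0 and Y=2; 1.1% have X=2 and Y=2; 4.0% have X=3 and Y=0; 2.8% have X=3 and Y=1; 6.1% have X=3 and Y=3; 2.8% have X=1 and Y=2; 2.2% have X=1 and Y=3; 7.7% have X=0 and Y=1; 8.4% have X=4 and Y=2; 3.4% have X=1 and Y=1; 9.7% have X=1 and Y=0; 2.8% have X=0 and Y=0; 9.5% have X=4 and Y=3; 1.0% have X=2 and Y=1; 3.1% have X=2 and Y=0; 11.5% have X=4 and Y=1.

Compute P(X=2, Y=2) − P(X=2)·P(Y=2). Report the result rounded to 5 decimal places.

-0.00639

P(X=2) = 0.031 + 0.010 + 0.011 + 0.022 = 0.074.
P(Y=2) = 0.042 + 0.028 + 0.011 + 0.070 + 0.084 = 0.235.
P(X=2, Y=2) − P(X=2)P(Y=2) = 0.011 − 0.074×0.235 = -0.00639.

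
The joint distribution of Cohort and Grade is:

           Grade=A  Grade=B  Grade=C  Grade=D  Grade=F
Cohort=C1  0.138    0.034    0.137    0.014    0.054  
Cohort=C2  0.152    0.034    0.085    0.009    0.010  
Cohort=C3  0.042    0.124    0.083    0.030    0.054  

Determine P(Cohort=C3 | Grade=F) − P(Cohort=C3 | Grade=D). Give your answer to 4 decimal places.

P(Grade=F) = 0.054 + 0.010 + 0.054 = 0.118; P(Cohort=C3 | Grade=F) = 0.054/0.118 = 0.45763.
P(Grade=D) = 0.014 + 0.009 + 0.030 = 0.053; P(Cohort=C3 | Grade=D) = 0.030/0.053 = 0.56604.
Difference = -0.1084.

-0.1084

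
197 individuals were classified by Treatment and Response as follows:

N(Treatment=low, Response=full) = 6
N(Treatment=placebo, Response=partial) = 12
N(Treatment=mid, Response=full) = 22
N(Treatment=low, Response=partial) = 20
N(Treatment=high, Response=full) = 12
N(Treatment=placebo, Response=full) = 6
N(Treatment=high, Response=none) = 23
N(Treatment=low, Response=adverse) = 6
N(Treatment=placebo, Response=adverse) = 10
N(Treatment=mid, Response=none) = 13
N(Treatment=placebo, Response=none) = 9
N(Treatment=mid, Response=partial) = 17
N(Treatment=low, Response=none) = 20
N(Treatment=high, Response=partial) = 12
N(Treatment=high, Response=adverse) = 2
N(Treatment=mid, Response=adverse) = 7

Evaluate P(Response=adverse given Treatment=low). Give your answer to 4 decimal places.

Total with Treatment=low: 20 + 20 + 6 + 6 = 52.
P(Response=adverse | Treatment=low) = 6/52 = 0.1154.

0.1154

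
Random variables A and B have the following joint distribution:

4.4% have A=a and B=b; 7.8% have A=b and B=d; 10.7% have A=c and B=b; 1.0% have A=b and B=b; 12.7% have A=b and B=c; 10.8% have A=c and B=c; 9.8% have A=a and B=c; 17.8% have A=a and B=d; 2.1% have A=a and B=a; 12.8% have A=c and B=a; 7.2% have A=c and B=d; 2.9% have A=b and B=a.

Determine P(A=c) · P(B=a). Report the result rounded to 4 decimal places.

P(A=c) = 0.128 + 0.107 + 0.108 + 0.072 = 0.415.
P(B=a) = 0.021 + 0.029 + 0.128 = 0.178.
Product: 0.415 × 0.178 = 0.0739.

0.0739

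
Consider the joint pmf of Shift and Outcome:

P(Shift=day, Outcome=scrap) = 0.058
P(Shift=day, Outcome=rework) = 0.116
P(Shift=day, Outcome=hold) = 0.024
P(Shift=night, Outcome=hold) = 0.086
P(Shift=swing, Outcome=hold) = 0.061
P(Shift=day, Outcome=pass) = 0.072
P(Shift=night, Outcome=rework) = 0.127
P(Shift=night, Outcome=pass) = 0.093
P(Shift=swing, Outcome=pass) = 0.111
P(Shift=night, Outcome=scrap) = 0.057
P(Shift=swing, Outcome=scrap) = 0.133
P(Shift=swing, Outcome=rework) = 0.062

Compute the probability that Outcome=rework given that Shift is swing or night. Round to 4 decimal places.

P(Shift=swing) = 0.111 + 0.062 + 0.133 + 0.061 = 0.367.
P(Shift=night) = 0.093 + 0.127 + 0.057 + 0.086 = 0.363.
P(Shift ∈ {swing, night}) = 0.367 + 0.363 = 0.730; P(Outcome=rework, Shift ∈ {swing, night}) = 0.062 + 0.127 = 0.189.
P(Outcome=rework | Shift ∈ {swing, night}) = 0.189/0.730 = 0.2589.

0.2589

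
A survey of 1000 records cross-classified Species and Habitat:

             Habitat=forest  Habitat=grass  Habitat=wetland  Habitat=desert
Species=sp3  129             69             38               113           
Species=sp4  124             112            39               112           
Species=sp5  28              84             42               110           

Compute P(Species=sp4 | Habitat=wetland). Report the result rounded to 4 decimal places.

0.3277

Total with Habitat=wetland: 38 + 39 + 42 = 119.
P(Species=sp4 | Habitat=wetland) = 39/119 = 0.3277.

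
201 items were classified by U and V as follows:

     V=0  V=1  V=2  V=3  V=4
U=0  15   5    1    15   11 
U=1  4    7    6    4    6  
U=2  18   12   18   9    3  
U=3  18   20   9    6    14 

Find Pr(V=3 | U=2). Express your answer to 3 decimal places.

0.150

Total with U=2: 18 + 12 + 18 + 9 + 3 = 60.
P(V=3 | U=2) = 9/60 = 0.150.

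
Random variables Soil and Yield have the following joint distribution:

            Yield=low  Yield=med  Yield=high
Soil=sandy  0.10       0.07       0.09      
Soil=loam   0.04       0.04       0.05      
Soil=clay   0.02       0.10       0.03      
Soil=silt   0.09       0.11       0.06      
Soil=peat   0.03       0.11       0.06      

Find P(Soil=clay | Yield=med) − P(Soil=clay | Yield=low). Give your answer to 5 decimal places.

0.16113

P(Yield=med) = 0.07 + 0.04 + 0.10 + 0.11 + 0.11 = 0.43; P(Soil=clay | Yield=med) = 0.10/0.43 = 0.232558.
P(Yield=low) = 0.10 + 0.04 + 0.02 + 0.09 + 0.03 = 0.28; P(Soil=clay | Yield=low) = 0.02/0.28 = 0.071429.
Difference = 0.16113.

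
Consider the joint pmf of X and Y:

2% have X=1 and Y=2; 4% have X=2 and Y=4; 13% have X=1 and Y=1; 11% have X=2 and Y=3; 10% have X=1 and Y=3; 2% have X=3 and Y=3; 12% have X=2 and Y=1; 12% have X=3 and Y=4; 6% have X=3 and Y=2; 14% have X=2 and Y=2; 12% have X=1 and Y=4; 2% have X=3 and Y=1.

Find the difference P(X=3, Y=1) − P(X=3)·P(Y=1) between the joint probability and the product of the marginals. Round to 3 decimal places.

-0.039

P(X=3) = 0.02 + 0.06 + 0.02 + 0.12 = 0.22.
P(Y=1) = 0.13 + 0.12 + 0.02 = 0.27.
P(X=3, Y=1) − P(X=3)P(Y=1) = 0.02 − 0.22×0.27 = -0.039.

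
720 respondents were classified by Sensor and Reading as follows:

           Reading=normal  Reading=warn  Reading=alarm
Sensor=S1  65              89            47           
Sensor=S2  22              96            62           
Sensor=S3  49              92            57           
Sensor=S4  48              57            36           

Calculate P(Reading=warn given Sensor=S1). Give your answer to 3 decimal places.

Total with Sensor=S1: 65 + 89 + 47 = 201.
P(Reading=warn | Sensor=S1) = 89/201 = 0.443.

0.443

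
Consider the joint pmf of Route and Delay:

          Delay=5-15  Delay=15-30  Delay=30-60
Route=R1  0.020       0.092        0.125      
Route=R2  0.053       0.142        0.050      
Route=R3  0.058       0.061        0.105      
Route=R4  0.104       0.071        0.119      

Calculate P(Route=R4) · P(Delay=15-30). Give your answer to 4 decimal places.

P(Route=R4) = 0.104 + 0.071 + 0.119 = 0.294.
P(Delay=15-30) = 0.092 + 0.142 + 0.061 + 0.071 = 0.366.
Product: 0.294 × 0.366 = 0.1076.

0.1076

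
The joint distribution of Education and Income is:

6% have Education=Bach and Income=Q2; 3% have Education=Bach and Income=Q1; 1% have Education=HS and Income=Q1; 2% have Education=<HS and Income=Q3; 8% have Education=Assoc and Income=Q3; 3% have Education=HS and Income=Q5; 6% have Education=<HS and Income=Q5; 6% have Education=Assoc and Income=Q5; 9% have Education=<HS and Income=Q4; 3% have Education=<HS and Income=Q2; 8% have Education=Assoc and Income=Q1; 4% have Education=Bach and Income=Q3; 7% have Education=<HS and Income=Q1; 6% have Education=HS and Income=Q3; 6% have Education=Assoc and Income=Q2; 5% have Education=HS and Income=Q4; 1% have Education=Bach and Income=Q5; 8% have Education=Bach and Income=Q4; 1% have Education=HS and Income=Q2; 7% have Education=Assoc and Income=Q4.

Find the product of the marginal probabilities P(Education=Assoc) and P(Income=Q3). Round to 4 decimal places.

P(Education=Assoc) = 0.08 + 0.06 + 0.08 + 0.07 + 0.06 = 0.35.
P(Income=Q3) = 0.02 + 0.06 + 0.08 + 0.04 = 0.20.
Product: 0.35 × 0.20 = 0.0700.

0.0700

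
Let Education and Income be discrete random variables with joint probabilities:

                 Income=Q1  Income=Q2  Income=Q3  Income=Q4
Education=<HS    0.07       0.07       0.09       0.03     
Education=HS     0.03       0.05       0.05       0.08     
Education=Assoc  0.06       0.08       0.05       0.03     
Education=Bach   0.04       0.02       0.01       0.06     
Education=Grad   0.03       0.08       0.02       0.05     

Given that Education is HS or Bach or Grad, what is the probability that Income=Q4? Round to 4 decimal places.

P(Education=HS) = 0.03 + 0.05 + 0.05 + 0.08 = 0.21.
P(Education=Bach) = 0.04 + 0.02 + 0.01 + 0.06 = 0.13.
P(Education=Grad) = 0.03 + 0.08 + 0.02 + 0.05 = 0.18.
P(Education ∈ {HS, Bach, Grad}) = 0.21 + 0.13 + 0.18 = 0.52; P(Income=Q4, Education ∈ {HS, Bach, Grad}) = 0.08 + 0.06 + 0.05 = 0.19.
P(Income=Q4 | Education ∈ {HS, Bach, Grad}) = 0.19/0.52 = 0.3654.

0.3654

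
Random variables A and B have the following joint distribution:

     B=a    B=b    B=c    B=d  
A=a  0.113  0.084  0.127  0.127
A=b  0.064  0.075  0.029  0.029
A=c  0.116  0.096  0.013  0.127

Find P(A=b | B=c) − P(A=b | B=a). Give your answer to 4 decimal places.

P(B=c) = 0.127 + 0.029 + 0.013 = 0.169; P(A=b | B=c) = 0.029/0.169 = 0.17160.
P(B=a) = 0.113 + 0.064 + 0.116 = 0.293; P(A=b | B=a) = 0.064/0.293 = 0.21843.
Difference = -0.0468.

-0.0468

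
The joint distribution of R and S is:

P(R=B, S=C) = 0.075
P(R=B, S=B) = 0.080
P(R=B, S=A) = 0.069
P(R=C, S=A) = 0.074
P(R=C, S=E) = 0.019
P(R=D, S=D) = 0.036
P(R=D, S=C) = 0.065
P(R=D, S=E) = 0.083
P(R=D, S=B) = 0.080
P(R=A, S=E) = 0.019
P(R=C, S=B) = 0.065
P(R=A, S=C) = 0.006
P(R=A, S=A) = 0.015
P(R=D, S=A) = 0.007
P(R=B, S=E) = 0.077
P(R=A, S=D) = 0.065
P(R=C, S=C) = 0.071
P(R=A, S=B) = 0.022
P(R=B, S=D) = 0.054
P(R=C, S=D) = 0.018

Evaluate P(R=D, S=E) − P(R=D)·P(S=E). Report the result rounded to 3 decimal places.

0.029

P(R=D) = 0.007 + 0.080 + 0.065 + 0.036 + 0.083 = 0.271.
P(S=E) = 0.019 + 0.077 + 0.019 + 0.083 = 0.198.
P(R=D, S=E) − P(R=D)P(S=E) = 0.083 − 0.271×0.198 = 0.029.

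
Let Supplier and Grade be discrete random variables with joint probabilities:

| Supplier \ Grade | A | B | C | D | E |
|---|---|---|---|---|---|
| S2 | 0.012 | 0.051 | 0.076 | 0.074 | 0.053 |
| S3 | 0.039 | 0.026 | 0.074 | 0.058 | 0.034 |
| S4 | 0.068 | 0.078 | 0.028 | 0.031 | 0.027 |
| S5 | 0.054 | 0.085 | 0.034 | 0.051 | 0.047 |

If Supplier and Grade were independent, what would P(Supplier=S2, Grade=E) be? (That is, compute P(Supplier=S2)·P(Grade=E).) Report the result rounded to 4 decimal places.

0.0428

P(Supplier=S2) = 0.012 + 0.051 + 0.076 + 0.074 + 0.053 = 0.266.
P(Grade=E) = 0.053 + 0.034 + 0.027 + 0.047 = 0.161.
Product: 0.266 × 0.161 = 0.0428.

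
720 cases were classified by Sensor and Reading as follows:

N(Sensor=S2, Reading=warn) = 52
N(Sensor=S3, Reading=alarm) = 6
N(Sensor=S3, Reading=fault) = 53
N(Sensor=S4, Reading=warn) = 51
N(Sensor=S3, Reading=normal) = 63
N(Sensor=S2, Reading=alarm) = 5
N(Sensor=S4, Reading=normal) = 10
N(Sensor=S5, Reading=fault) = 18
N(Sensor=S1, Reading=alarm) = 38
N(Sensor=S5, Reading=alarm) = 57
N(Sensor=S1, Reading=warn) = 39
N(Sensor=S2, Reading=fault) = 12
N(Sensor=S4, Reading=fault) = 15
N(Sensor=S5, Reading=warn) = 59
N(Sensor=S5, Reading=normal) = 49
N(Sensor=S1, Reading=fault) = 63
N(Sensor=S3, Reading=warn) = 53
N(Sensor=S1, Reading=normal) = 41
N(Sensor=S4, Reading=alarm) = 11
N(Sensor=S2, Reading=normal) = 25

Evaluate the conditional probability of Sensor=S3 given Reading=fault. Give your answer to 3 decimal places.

0.329

Total with Reading=fault: 63 + 12 + 53 + 15 + 18 = 161.
P(Sensor=S3 | Reading=fault) = 53/161 = 0.329.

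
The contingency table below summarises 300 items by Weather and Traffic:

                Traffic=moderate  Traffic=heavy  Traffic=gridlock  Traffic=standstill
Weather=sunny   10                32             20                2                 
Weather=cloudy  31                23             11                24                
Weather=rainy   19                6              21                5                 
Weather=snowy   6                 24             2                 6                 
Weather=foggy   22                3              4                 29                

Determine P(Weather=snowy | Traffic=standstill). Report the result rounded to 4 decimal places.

0.0909

Total with Traffic=standstill: 2 + 24 + 5 + 6 + 29 = 66.
P(Weather=snowy | Traffic=standstill) = 6/66 = 0.0909.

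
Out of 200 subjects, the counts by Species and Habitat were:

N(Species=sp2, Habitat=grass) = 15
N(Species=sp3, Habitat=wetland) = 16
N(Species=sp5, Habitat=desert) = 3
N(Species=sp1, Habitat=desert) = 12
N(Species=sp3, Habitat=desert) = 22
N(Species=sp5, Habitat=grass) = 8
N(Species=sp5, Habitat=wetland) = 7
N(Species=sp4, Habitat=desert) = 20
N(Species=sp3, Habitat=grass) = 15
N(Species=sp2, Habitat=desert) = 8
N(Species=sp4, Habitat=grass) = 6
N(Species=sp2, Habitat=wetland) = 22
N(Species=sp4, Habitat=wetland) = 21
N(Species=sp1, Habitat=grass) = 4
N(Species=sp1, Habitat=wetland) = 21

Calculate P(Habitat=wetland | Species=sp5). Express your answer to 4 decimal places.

Total with Species=sp5: 8 + 7 + 3 = 18.
P(Habitat=wetland | Species=sp5) = 7/18 = 0.3889.

0.3889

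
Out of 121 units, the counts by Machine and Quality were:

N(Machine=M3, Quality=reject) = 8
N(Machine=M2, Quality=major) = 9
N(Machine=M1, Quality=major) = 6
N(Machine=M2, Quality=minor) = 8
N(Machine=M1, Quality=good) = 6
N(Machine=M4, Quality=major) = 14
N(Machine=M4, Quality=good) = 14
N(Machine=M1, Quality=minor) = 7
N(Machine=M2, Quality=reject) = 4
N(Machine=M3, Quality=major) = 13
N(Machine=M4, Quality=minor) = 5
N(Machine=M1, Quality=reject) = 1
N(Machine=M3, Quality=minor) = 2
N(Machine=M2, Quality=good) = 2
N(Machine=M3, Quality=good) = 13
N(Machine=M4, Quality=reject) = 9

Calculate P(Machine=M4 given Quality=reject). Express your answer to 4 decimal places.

0.4091

Total with Quality=reject: 1 + 4 + 8 + 9 = 22.
P(Machine=M4 | Quality=reject) = 9/22 = 0.4091.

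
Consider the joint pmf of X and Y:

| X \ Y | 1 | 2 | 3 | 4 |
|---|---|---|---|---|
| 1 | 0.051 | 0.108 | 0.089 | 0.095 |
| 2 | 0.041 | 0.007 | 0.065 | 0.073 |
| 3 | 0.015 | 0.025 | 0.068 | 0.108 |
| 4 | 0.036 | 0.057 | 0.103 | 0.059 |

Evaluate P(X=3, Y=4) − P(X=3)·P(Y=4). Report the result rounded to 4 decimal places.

0.0356

P(X=3) = 0.015 + 0.025 + 0.068 + 0.108 = 0.216.
P(Y=4) = 0.095 + 0.073 + 0.108 + 0.059 = 0.335.
P(X=3, Y=4) − P(X=3)P(Y=4) = 0.108 − 0.216×0.335 = 0.0356.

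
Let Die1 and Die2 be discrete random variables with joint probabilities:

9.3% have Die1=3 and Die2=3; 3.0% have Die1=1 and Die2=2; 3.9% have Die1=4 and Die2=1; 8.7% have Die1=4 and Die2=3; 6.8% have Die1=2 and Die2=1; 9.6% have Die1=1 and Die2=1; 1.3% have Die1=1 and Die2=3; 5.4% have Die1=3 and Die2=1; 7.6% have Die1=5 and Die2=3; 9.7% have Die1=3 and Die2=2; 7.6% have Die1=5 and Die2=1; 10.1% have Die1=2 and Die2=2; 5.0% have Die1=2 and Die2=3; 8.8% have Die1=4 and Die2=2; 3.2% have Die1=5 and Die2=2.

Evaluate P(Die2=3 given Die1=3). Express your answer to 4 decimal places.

P(Die1=3) = 0.054 + 0.097 + 0.093 = 0.244.
P(Die2=3 | Die1=3) = 0.093/0.244 = 0.3811.

0.3811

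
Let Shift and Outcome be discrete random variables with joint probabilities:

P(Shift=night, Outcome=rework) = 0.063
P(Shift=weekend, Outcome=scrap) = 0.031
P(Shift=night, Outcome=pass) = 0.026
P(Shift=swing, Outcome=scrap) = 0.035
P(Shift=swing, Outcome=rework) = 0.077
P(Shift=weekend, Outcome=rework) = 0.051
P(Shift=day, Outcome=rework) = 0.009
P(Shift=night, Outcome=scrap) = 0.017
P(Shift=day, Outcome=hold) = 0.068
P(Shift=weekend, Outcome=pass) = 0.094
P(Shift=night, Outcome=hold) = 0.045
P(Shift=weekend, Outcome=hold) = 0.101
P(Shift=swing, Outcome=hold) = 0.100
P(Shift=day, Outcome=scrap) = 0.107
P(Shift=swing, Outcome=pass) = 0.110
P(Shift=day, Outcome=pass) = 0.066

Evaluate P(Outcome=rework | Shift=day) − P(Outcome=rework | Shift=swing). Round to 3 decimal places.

-0.203

P(Shift=day) = 0.066 + 0.009 + 0.107 + 0.068 = 0.250; P(Outcome=rework | Shift=day) = 0.009/0.250 = 0.0360.
P(Shift=swing) = 0.110 + 0.077 + 0.035 + 0.100 = 0.322; P(Outcome=rework | Shift=swing) = 0.077/0.322 = 0.2391.
Difference = -0.203.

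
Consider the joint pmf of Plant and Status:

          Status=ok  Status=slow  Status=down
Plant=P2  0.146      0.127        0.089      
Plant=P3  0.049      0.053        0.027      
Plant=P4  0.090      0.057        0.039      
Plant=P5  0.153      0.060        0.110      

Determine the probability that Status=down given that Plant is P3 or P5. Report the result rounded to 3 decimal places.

P(Plant=P3) = 0.049 + 0.053 + 0.027 = 0.129.
P(Plant=P5) = 0.153 + 0.060 + 0.110 = 0.323.
P(Plant ∈ {P3, P5}) = 0.129 + 0.323 = 0.452; P(Status=down, Plant ∈ {P3, P5}) = 0.027 + 0.110 = 0.137.
P(Status=down | Plant ∈ {P3, P5}) = 0.137/0.452 = 0.303.

0.303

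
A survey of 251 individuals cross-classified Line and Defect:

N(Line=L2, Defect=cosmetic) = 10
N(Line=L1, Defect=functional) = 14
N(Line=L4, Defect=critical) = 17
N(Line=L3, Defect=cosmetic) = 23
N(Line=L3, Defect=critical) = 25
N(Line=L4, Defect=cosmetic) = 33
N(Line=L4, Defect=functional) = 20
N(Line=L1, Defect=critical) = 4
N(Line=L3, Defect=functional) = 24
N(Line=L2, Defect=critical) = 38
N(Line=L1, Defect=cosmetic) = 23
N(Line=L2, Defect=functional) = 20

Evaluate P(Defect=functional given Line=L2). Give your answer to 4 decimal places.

0.2941

Total with Line=L2: 10 + 20 + 38 = 68.
P(Defect=functional | Line=L2) = 20/68 = 0.2941.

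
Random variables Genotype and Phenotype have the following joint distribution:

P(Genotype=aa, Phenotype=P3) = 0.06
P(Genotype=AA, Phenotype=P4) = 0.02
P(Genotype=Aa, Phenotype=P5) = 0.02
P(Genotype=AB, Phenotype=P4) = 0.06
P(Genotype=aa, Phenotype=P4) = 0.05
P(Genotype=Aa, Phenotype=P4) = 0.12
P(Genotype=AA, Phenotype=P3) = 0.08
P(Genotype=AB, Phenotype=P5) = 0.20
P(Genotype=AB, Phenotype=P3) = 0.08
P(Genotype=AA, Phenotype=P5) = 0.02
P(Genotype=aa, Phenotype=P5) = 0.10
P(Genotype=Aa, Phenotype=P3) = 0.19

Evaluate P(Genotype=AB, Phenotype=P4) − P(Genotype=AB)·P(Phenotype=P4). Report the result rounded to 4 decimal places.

P(Genotype=AB) = 0.08 + 0.06 + 0.20 = 0.34.
P(Phenotype=P4) = 0.02 + 0.12 + 0.05 + 0.06 = 0.25.
P(Genotype=AB, Phenotype=P4) − P(Genotype=AB)P(Phenotype=P4) = 0.06 − 0.34×0.25 = -0.0250.

-0.0250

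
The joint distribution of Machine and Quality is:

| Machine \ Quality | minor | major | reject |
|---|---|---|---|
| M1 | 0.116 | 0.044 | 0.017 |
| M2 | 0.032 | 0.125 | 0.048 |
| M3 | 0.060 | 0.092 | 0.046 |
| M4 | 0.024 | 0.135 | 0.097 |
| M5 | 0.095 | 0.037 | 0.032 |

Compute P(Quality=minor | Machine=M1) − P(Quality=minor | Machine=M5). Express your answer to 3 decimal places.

0.076

P(Machine=M1) = 0.116 + 0.044 + 0.017 = 0.177; P(Quality=minor | Machine=M1) = 0.116/0.177 = 0.6554.
P(Machine=M5) = 0.095 + 0.037 + 0.032 = 0.164; P(Quality=minor | Machine=M5) = 0.095/0.164 = 0.5793.
Difference = 0.076.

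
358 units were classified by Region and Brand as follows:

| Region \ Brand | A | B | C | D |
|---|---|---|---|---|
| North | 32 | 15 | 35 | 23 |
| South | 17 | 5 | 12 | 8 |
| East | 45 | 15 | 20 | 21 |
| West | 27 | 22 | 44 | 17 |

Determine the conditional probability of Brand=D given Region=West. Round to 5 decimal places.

Total with Region=West: 27 + 22 + 44 + 17 = 110.
P(Brand=D | Region=West) = 17/110 = 0.15455.

0.15455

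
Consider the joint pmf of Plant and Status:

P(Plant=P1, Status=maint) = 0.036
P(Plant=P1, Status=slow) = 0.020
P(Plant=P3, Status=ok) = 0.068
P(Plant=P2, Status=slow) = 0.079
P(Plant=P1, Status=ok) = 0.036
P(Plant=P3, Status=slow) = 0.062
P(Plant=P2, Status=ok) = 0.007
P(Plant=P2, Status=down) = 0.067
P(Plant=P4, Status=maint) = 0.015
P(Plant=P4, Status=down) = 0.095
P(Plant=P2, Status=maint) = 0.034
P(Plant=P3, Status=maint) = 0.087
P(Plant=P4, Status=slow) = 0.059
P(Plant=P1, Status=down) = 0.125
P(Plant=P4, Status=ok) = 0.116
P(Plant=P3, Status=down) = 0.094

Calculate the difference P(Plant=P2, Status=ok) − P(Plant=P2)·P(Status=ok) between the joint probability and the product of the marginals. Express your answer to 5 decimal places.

-0.03545

P(Plant=P2) = 0.007 + 0.079 + 0.067 + 0.034 = 0.187.
P(Status=ok) = 0.036 + 0.007 + 0.068 + 0.116 = 0.227.
P(Plant=P2, Status=ok) − P(Plant=P2)P(Status=ok) = 0.007 − 0.187×0.227 = -0.03545.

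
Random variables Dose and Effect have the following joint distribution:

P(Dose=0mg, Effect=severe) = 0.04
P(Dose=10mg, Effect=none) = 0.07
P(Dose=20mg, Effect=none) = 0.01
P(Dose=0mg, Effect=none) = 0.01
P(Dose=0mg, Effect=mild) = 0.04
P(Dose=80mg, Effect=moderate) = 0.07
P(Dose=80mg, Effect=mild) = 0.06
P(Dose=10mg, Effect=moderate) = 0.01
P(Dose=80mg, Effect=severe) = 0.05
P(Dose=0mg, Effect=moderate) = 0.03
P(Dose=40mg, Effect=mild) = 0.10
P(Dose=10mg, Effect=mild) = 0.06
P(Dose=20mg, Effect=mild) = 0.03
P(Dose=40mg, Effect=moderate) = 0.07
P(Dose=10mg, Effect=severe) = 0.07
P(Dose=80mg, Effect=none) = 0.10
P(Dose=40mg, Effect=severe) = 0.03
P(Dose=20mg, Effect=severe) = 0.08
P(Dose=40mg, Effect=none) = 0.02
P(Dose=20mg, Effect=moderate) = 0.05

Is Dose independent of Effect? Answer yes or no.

no

P(Dose=80mg) = 0.28 and P(Effect=none) = 0.21, so their product is 0.0588, but P(Dose=80mg, Effect=none) = 0.10. Since these differ, Dose and Effect are not independent.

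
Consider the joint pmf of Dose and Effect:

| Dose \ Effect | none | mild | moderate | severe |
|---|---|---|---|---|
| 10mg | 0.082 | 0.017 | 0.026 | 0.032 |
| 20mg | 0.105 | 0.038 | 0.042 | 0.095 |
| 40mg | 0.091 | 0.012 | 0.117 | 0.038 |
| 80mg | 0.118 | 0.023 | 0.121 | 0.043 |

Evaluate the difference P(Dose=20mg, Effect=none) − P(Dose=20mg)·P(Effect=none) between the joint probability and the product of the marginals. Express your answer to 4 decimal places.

P(Dose=20mg) = 0.105 + 0.038 + 0.042 + 0.095 = 0.280.
P(Effect=none) = 0.082 + 0.105 + 0.091 + 0.118 = 0.396.
P(Dose=20mg, Effect=none) − P(Dose=20mg)P(Effect=none) = 0.105 − 0.280×0.396 = -0.0059.

-0.0059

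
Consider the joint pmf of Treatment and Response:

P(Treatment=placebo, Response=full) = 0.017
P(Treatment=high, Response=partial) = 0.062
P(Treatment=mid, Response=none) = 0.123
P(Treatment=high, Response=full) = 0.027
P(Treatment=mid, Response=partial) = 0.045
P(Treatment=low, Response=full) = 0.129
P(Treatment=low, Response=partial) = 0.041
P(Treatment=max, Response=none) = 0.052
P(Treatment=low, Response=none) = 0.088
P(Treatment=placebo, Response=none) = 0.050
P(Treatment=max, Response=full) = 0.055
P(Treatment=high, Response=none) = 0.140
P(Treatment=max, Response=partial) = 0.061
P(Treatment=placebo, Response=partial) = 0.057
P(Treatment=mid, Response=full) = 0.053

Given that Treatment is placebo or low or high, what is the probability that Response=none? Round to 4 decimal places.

P(Treatment=placebo) = 0.050 + 0.057 + 0.017 = 0.124.
P(Treatment=low) = 0.088 + 0.041 + 0.129 = 0.258.
P(Treatment=high) = 0.140 + 0.062 + 0.027 = 0.229.
P(Treatment ∈ {placebo, low, high}) = 0.124 + 0.258 + 0.229 = 0.611; P(Response=none, Treatment ∈ {placebo, low, high}) = 0.050 + 0.088 + 0.140 = 0.278.
P(Response=none | Treatment ∈ {placebo, low, high}) = 0.278/0.611 = 0.4550.

0.4550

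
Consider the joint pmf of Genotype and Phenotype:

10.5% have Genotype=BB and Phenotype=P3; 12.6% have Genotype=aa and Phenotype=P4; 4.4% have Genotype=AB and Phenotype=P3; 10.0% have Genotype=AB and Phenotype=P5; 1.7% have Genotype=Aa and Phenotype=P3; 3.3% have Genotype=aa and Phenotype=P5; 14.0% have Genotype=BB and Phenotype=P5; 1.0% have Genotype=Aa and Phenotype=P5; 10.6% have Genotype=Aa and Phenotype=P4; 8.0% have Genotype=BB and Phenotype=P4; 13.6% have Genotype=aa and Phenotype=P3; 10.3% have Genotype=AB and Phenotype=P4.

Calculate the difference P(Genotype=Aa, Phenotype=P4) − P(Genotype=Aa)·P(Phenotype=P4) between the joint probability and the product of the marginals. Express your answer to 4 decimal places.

P(Genotype=Aa) = 0.017 + 0.106 + 0.010 = 0.133.
P(Phenotype=P4) = 0.106 + 0.126 + 0.103 + 0.080 = 0.415.
P(Genotype=Aa, Phenotype=P4) − P(Genotype=Aa)P(Phenotype=P4) = 0.106 − 0.133×0.415 = 0.0508.

0.0508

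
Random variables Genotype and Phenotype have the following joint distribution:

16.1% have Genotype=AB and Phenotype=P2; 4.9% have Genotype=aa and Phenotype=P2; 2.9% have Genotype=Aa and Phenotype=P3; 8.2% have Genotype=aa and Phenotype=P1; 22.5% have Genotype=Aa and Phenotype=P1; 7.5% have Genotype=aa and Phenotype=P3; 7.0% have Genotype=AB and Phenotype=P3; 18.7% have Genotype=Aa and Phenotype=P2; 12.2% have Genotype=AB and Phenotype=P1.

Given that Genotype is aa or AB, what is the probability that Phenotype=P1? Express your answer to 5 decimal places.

0.36494

P(Genotype=aa) = 0.082 + 0.049 + 0.075 = 0.206.
P(Genotype=AB) = 0.122 + 0.161 + 0.070 = 0.353.
P(Genotype ∈ {aa, AB}) = 0.206 + 0.353 = 0.559; P(Phenotype=P1, Genotype ∈ {aa, AB}) = 0.082 + 0.122 = 0.204.
P(Phenotype=P1 | Genotype ∈ {aa, AB}) = 0.204/0.559 = 0.36494.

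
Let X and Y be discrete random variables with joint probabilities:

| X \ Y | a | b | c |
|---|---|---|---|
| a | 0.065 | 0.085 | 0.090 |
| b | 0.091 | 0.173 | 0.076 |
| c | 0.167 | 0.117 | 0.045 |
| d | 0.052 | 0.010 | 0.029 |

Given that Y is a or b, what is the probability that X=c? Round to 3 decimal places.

0.374

P(Y=a) = 0.065 + 0.091 + 0.167 + 0.052 = 0.375.
P(Y=b) = 0.085 + 0.173 + 0.117 + 0.010 = 0.385.
P(Y ∈ {a, b}) = 0.375 + 0.385 = 0.760; P(X=c, Y ∈ {a, b}) = 0.167 + 0.117 = 0.284.
P(X=c | Y ∈ {a, b}) = 0.284/0.760 = 0.374.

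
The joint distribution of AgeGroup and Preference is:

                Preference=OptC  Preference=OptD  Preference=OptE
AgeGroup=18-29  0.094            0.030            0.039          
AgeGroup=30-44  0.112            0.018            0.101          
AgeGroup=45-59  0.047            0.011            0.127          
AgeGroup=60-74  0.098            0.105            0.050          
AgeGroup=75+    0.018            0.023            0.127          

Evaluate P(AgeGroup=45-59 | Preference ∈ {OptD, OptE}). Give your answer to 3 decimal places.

P(Preference=OptD) = 0.030 + 0.018 + 0.011 + 0.105 + 0.023 = 0.187.
P(Preference=OptE) = 0.039 + 0.101 + 0.127 + 0.050 + 0.127 = 0.444.
P(Preference ∈ {OptD, OptE}) = 0.187 + 0.444 = 0.631; P(AgeGroup=45-59, Preference ∈ {OptD, OptE}) = 0.011 + 0.127 = 0.138.
P(AgeGroup=45-59 | Preference ∈ {OptD, OptE}) = 0.138/0.631 = 0.219.

0.219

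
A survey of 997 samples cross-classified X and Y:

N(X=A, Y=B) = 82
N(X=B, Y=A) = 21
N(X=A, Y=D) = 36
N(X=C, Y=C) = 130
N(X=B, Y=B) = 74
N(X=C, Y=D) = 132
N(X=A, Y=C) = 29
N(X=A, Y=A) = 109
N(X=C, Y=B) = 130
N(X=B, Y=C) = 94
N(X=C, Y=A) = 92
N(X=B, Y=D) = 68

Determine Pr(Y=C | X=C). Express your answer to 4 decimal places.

Total with X=C: 92 + 130 + 130 + 132 = 484.
P(Y=C | X=C) = 130/484 = 0.2686.

0.2686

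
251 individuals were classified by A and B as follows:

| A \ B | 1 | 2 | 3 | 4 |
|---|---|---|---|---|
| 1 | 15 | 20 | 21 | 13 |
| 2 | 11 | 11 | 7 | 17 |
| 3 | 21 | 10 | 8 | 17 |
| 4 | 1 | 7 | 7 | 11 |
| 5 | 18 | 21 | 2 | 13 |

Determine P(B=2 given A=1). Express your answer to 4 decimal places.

0.2899

Total with A=1: 15 + 20 + 21 + 13 = 69.
P(B=2 | A=1) = 20/69 = 0.2899.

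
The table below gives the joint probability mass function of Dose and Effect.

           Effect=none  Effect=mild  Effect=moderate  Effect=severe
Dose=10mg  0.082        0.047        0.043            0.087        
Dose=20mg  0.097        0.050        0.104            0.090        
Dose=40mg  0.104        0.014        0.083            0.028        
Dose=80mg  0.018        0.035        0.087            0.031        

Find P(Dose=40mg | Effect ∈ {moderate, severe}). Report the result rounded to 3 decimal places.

0.201

P(Effect=moderate) = 0.043 + 0.104 + 0.083 + 0.087 = 0.317.
P(Effect=severe) = 0.087 + 0.090 + 0.028 + 0.031 = 0.236.
P(Effect ∈ {moderate, severe}) = 0.317 + 0.236 = 0.553; P(Dose=40mg, Effect ∈ {moderate, severe}) = 0.083 + 0.028 = 0.111.
P(Dose=40mg | Effect ∈ {moderate, severe}) = 0.111/0.553 = 0.201.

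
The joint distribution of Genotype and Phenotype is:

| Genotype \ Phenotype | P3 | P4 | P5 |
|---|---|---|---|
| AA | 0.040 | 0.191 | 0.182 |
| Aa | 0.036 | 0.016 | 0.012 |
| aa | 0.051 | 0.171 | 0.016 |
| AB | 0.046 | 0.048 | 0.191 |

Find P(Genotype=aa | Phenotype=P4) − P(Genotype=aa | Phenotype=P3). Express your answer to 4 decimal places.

0.1066

P(Phenotype=P4) = 0.191 + 0.016 + 0.171 + 0.048 = 0.426; P(Genotype=aa | Phenotype=P4) = 0.171/0.426 = 0.40141.
P(Phenotype=P3) = 0.040 + 0.036 + 0.051 + 0.046 = 0.173; P(Genotype=aa | Phenotype=P3) = 0.051/0.173 = 0.29480.
Difference = 0.1066.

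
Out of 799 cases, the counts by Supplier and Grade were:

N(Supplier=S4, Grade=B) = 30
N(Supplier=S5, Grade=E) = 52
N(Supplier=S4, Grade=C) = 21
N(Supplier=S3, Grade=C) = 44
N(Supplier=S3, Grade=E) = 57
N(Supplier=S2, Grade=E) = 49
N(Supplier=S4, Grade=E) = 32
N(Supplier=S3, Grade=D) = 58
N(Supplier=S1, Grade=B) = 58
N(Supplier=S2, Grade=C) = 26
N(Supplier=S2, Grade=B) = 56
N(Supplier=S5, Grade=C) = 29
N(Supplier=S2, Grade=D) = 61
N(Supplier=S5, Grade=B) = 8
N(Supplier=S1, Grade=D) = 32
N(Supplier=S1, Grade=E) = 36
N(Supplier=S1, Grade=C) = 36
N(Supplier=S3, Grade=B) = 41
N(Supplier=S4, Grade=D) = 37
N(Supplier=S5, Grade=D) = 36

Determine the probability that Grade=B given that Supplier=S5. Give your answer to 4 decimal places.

Total with Supplier=S5: 8 + 29 + 36 + 52 = 125.
P(Grade=B | Supplier=S5) = 8/125 = 0.0640.

0.0640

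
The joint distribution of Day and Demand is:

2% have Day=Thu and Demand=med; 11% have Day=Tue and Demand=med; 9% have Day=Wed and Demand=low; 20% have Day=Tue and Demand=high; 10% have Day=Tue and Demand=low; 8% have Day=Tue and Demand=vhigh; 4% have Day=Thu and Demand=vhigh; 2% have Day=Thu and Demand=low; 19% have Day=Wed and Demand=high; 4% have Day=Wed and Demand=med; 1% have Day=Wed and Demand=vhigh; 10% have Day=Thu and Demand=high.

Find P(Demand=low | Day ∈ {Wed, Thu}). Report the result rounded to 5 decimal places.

0.21569

P(Day=Wed) = 0.09 + 0.04 + 0.19 + 0.01 = 0.33.
P(Day=Thu) = 0.02 + 0.02 + 0.10 + 0.04 = 0.18.
P(Day ∈ {Wed, Thu}) = 0.33 + 0.18 = 0.51; P(Demand=low, Day ∈ {Wed, Thu}) = 0.09 + 0.02 = 0.11.
P(Demand=low | Day ∈ {Wed, Thu}) = 0.11/0.51 = 0.21569.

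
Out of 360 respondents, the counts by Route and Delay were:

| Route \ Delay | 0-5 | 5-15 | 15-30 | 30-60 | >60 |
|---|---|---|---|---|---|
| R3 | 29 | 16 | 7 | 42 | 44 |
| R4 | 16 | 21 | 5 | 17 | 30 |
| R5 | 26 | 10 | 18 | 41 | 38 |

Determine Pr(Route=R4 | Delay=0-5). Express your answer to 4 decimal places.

Total with Delay=0-5: 29 + 16 + 26 = 71.
P(Route=R4 | Delay=0-5) = 16/71 = 0.2254.

0.2254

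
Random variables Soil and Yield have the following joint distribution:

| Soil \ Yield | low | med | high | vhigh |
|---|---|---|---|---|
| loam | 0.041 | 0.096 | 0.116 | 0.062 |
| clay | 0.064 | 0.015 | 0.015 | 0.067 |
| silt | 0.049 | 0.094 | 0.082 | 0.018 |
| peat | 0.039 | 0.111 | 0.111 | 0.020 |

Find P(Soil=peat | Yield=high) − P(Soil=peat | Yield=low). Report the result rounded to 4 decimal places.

P(Yield=high) = 0.116 + 0.015 + 0.082 + 0.111 = 0.324; P(Soil=peat | Yield=high) = 0.111/0.324 = 0.34259.
P(Yield=low) = 0.041 + 0.064 + 0.049 + 0.039 = 0.193; P(Soil=peat | Yield=low) = 0.039/0.193 = 0.20207.
Difference = 0.1405.

0.1405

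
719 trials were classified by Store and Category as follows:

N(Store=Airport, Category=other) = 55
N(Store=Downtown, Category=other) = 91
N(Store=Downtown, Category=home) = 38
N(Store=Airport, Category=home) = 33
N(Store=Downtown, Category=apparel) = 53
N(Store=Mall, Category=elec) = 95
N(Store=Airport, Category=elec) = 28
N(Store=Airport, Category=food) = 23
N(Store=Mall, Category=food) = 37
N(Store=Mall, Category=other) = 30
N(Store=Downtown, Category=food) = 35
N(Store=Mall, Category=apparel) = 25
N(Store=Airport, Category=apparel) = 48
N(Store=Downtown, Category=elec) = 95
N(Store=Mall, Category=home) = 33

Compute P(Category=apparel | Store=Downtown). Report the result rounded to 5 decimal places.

Total with Store=Downtown: 35 + 53 + 95 + 38 + 91 = 312.
P(Category=apparel | Store=Downtown) = 53/312 = 0.16987.

0.16987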